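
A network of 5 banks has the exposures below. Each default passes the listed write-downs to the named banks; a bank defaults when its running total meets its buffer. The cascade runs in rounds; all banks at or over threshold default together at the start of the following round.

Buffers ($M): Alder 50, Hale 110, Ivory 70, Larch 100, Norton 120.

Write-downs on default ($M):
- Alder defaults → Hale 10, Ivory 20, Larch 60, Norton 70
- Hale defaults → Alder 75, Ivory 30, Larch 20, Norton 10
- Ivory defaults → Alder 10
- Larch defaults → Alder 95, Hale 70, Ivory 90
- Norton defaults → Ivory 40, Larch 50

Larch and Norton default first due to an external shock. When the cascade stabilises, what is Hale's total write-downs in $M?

80

Round 1 — Larch, Norton default (initial).
  Alder: +95 → 95 ≥ 50
  Hale: +70 → 70 < 110
  Ivory: +90+40 → 130 ≥ 70
Round 2 — Alder, Ivory default.
  Hale: +10 → 80 < 110
No further defaults.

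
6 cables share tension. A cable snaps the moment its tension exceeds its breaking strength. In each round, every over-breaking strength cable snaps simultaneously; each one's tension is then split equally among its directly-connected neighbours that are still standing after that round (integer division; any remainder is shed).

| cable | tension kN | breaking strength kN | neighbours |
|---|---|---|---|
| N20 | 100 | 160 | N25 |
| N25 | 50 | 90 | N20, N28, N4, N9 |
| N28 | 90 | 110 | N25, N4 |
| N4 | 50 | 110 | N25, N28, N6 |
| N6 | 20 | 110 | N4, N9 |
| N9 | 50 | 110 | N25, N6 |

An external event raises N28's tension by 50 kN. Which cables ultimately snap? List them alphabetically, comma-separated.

N25, N28, N4, N6, N9

Round 1 — N28 at 140 > 110. N28 snaps.
  N28 sheds 140 kN to N25, N4: 70 each.
    N25: 50+70 = 120 > 90
    N4: 50+70 = 120 > 110
Round 2 — N25, N4 snap.
  N25 sheds 120 kN to N20, N9: 60 each.
    N20: 100+60 = 160 ≤ 160
    N9: 50+60 = 110 ≤ 110
  N4 sheds 120 kN to N6: 120 each.
    N6: 20+120 = 140 > 110
Round 3 — N6 snaps.
  N6 sheds 140 kN to N9: 140 each.
    N9: 110+140 = 250 > 110
Round 4 — N9 snaps.
  N9 sheds 250 kN: no online neighbours, lost.
No further breaks.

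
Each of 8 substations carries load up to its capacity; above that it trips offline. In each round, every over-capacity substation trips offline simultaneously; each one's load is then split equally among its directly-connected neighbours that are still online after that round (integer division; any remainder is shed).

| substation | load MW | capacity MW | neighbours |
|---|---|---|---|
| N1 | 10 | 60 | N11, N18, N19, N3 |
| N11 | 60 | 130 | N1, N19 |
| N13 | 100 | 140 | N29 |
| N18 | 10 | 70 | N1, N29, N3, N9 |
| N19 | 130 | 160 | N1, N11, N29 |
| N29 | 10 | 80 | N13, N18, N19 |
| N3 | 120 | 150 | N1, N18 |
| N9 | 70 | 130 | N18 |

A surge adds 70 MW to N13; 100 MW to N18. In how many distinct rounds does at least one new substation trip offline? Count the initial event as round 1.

Round 1 — N13 at 170 > 140; N18 at 110 > 70. N13, N18 trip offline.
  N13 sheds 170 MW to N29: 170 each.
    N29: 10+170 = 180 > 80
  N18 sheds 110 MW to N1, N29, N3, N9: 27 each (2 lost).
    N1: 10+27 = 37 ≤ 60
    N29: 180+27 = 207 > 80
    N3: 120+27 = 147 ≤ 150
    N9: 70+27 = 97 ≤ 130
Round 2 — N29 trips offline.
  N29 sheds 207 MW to N19: 207 each.
    N19: 130+207 = 337 > 160
Round 3 — N19 trips offline.
  N19 sheds 337 MW to N1, N11: 168 each (1 lost).
    N1: 37+168 = 205 > 60
    N11: 60+168 = 228 > 130
Round 4 — N1, N11 trip offline.
  N1 sheds 205 MW to N3: 205 each.
    N3: 147+205 = 352 > 150
  N11 sheds 228 MW: no online neighbours, lost.
Round 5 — N3 trips offline.
  N3 sheds 352 MW: no online neighbours, lost.
No further trips.

5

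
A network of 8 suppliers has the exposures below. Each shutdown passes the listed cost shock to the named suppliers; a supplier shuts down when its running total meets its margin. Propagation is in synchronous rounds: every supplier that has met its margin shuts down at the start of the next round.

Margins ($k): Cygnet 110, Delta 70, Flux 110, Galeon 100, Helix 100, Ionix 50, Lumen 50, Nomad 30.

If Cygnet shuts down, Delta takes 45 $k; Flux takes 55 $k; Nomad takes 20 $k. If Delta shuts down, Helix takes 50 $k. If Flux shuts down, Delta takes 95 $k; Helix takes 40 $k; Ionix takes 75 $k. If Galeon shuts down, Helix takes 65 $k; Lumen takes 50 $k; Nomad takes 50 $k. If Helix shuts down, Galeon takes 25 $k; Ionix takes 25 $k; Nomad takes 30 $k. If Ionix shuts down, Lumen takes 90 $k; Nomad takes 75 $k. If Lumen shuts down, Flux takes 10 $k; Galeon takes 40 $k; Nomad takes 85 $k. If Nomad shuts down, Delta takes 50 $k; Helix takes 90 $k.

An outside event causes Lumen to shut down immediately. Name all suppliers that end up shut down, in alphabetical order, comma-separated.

Lumen, Nomad

Round 1 — Lumen shuts down (initial).
  Flux: +10 → 10 < 110
  Galeon: +40 → 40 < 100
  Nomad: +85 → 85 ≥ 30
Round 2 — Nomad shuts down.
  Delta: +50 → 50 < 70
  Helix: +90 → 90 < 100
No further shutdowns.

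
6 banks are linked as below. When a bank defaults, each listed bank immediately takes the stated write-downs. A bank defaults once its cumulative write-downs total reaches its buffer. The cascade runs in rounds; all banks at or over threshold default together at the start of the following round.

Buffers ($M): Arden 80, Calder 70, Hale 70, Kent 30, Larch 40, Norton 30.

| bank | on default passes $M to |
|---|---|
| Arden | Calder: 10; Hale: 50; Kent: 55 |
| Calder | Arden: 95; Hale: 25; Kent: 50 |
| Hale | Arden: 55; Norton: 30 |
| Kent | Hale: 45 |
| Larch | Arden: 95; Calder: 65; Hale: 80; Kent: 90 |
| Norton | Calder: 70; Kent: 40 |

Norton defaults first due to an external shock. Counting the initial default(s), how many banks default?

Round 1 — Norton defaults (initial).
  Calder: +70 → 70 ≥ 70
  Kent: +40 → 40 ≥ 30
Round 2 — Calder, Kent default.
  Arden: +95 → 95 ≥ 80
  Hale: +25+45 → 70 ≥ 70
Round 3 — Arden, Hale default.
No further defaults.

5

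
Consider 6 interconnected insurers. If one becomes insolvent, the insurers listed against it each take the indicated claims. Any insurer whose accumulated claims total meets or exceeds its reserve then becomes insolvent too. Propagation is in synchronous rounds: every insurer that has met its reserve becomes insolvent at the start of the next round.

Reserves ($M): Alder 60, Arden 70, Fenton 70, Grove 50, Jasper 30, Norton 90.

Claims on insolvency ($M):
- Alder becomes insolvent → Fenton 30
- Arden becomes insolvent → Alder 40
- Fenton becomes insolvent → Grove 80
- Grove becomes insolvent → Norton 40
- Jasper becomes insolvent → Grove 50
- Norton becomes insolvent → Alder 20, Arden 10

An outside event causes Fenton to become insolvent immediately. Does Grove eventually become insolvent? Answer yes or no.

Round 1 — Fenton becomes insolvent (initial).
  Grove: +80 → 80 ≥ 50
Round 2 — Grove becomes insolvent.
  Norton: +40 → 40 < 90
No further insolvencies.

yes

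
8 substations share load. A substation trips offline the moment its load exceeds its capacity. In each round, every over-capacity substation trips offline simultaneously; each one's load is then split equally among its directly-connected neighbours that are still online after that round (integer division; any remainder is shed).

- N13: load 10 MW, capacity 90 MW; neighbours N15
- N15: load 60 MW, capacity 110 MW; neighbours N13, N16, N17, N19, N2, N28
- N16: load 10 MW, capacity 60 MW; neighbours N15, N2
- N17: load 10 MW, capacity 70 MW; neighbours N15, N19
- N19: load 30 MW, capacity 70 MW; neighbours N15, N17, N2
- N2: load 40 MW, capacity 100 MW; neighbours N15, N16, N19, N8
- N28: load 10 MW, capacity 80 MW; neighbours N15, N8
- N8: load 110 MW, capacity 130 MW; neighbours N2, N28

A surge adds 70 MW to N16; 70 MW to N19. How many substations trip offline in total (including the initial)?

7

Round 1 — N16 at 80 > 60; N19 at 100 > 70. N16, N19 trip offline.
  N16 sheds 80 MW to N15, N2: 40 each.
    N15: 60+40 = 100 ≤ 110
    N2: 40+40 = 80 ≤ 100
  N19 sheds 100 MW to N15, N17, N2: 33 each (1 lost).
    N15: 100+33 = 133 > 110
    N17: 10+33 = 43 ≤ 70
    N2: 80+33 = 113 > 100
Round 2 — N15, N2 trip offline.
  N15 sheds 133 MW to N13, N17, N28: 44 each (1 lost).
    N13: 10+44 = 54 ≤ 90
    N17: 43+44 = 87 > 70
    N28: 10+44 = 54 ≤ 80
  N2 sheds 113 MW to N8: 113 each.
    N8: 110+113 = 223 > 130
Round 3 — N17, N8 trip offline.
  N17 sheds 87 MW: no online neighbours, lost.
  N8 sheds 223 MW to N28: 223 each.
    N28: 54+223 = 277 > 80
Round 4 — N28 trips offline.
  N28 sheds 277 MW: no online neighbours, lost.
No further trips.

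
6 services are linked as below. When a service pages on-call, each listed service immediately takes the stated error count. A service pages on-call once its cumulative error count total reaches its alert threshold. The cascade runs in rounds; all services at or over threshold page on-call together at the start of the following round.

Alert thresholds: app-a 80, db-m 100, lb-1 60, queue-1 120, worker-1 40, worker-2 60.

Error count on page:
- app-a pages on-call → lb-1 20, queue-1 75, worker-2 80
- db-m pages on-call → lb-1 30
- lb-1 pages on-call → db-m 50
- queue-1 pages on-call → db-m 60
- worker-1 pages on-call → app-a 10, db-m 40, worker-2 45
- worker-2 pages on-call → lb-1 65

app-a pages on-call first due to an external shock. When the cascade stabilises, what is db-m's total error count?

Round 1 — app-a pages on-call (initial).
  lb-1: +20 → 20 < 60
  queue-1: +75 → 75 < 120
  worker-2: +80 → 80 ≥ 60
Round 2 — worker-2 pages on-call.
  lb-1: +65 → 85 ≥ 60
Round 3 — lb-1 pages on-call.
  db-m: +50 → 50 < 100
No further pages.

50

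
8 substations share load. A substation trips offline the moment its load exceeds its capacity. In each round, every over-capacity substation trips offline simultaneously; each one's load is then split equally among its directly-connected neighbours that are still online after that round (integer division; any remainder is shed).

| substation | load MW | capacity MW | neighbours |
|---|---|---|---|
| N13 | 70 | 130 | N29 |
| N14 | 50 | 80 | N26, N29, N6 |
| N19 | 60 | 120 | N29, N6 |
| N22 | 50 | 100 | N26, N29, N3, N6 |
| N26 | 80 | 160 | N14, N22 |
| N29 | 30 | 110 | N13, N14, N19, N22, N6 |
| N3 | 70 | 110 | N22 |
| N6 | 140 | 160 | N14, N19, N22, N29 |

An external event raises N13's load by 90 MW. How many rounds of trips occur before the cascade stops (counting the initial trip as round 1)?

Round 1 — N13 at 160 > 130. N13 trips offline.
  N13 sheds 160 MW to N29: 160 each.
    N29: 30+160 = 190 > 110
Round 2 — N29 trips offline.
  N29 sheds 190 MW to N14, N19, N22, N6: 47 each (2 lost).
    N14: 50+47 = 97 > 80
    N19: 60+47 = 107 ≤ 120
    N22: 50+47 = 97 ≤ 100
    N6: 140+47 = 187 > 160
Round 3 — N14, N6 trip offline.
  N14 sheds 97 MW to N26: 97 each.
    N26: 80+97 = 177 > 160
  N6 sheds 187 MW to N19, N22: 93 each (1 lost).
    N19: 107+93 = 200 > 120
    N22: 97+93 = 190 > 100
Round 4 — N19, N22, N26 trip offline.
  N19 sheds 200 MW: no online neighbours, lost.
  N22 sheds 190 MW to N3: 190 each.
    N3: 70+190 = 260 > 110
  N26 sheds 177 MW: no online neighbours, lost.
Round 5 — N3 trips offline.
  N3 sheds 260 MW: no online neighbours, lost.
No further trips.

5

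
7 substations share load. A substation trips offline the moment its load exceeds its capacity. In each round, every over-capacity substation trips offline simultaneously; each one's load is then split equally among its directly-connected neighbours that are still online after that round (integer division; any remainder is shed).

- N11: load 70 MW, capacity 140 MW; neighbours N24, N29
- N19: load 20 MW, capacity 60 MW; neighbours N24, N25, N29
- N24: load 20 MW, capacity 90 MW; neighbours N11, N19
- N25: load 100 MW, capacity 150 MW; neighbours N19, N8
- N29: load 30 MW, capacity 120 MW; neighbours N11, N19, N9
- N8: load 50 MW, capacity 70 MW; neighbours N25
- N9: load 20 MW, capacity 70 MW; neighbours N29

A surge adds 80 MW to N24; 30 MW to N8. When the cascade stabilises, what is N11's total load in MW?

Round 1 — N24 at 100 > 90; N8 at 80 > 70. N24, N8 trip offline.
  N24 sheds 100 MW to N11, N19: 50 each.
    N11: 70+50 = 120 ≤ 140
    N19: 20+50 = 70 > 60
  N8 sheds 80 MW to N25: 80 each.
    N25: 100+80 = 180 > 150
Round 2 — N19, N25 trip offline.
  N19 sheds 70 MW to N29: 70 each.
    N29: 30+70 = 100 ≤ 120
  N25 sheds 180 MW: no online neighbours, lost.
No further trips.

120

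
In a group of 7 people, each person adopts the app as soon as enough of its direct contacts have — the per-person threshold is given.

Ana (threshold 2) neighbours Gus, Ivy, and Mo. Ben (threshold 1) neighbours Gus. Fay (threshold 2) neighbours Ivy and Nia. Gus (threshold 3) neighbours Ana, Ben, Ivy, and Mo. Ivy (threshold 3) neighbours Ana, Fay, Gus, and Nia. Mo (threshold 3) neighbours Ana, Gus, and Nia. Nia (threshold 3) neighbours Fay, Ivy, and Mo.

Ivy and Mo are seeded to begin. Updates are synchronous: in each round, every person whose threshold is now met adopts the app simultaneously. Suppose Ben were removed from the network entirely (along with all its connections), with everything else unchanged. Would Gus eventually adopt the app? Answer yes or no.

yes

With Ben removed:
Round 1 — Ivy, Mo adopt the app (initial).
Round 2 — checking thresholds:
  Ana: 2 of 3 neighbours ≥ 2, adopts the app.
  Fay: 1 of 2 neighbours < 2, holds.
  Gus: 2 of 3 neighbours < 3, holds.
  Nia: 2 of 3 neighbours < 3, holds.
Round 3 — checking thresholds:
  Fay: 1 of 2 neighbours < 2, holds.
  Gus: 3 of 3 neighbours ≥ 3, adopts the app.
  Nia: 2 of 3 neighbours < 3, holds.
Round 4 — no new adoptions; cascade stops.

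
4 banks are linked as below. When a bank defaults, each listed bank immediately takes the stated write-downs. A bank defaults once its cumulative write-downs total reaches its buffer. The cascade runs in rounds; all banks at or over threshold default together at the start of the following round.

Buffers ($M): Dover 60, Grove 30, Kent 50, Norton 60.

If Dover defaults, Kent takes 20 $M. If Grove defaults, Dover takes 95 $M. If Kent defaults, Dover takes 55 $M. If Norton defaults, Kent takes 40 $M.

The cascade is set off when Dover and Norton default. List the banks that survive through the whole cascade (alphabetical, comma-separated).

Grove

Round 1 — Dover, Norton default (initial).
  Kent: +20+40 → 60 ≥ 50
Round 2 — Kent defaults.
No further defaults.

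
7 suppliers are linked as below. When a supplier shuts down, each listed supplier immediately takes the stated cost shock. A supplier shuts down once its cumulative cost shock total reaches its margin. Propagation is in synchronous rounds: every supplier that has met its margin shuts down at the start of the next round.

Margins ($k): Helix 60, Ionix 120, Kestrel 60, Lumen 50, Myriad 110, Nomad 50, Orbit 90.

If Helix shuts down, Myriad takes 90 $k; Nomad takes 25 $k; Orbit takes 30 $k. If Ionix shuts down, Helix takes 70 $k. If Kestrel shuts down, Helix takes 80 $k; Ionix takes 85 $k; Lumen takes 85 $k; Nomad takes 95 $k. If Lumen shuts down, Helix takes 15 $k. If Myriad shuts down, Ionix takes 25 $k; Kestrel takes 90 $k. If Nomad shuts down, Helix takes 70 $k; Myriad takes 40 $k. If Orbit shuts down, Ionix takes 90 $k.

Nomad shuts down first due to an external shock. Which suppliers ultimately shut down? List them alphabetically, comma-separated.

Helix, Kestrel, Lumen, Myriad, Nomad

Round 1 — Nomad shuts down (initial).
  Helix: +70 → 70 ≥ 60
  Myriad: +40 → 40 < 110
Round 2 — Helix shuts down.
  Myriad: +90 → 130 ≥ 110
  Orbit: +30 → 30 < 90
Round 3 — Myriad shuts down.
  Ionix: +25 → 25 < 120
  Kestrel: +90 → 90 ≥ 60
Round 4 — Kestrel shuts down.
  Ionix: +85 → 110 < 120
  Lumen: +85 → 85 ≥ 50
Round 5 — Lumen shuts down.
No further shutdowns.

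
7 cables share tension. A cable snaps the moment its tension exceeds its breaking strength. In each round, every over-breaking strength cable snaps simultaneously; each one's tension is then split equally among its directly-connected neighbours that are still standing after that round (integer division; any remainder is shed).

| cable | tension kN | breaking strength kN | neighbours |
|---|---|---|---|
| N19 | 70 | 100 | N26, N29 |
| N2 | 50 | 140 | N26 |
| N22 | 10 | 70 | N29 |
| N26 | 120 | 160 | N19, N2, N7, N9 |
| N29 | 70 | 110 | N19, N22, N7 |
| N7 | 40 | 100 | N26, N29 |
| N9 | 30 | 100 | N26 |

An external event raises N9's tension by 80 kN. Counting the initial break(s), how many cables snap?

6

Round 1 — N9 at 110 > 100. N9 snaps.
  N9 sheds 110 kN to N26: 110 each.
    N26: 120+110 = 230 > 160
Round 2 — N26 snaps.
  N26 sheds 230 kN to N19, N2, N7: 76 each (2 lost).
    N19: 70+76 = 146 > 100
    N2: 50+76 = 126 ≤ 140
    N7: 40+76 = 116 > 100
Round 3 — N19, N7 snap.
  N19 sheds 146 kN to N29: 146 each.
    N29: 70+146 = 216 > 110
  N7 sheds 116 kN to N29: 116 each.
    N29: 216+116 = 332 > 110
Round 4 — N29 snaps.
  N29 sheds 332 kN to N22: 332 each.
    N22: 10+332 = 342 > 70
Round 5 — N22 snaps.
  N22 sheds 342 kN: no online neighbours, lost.
No further breaks.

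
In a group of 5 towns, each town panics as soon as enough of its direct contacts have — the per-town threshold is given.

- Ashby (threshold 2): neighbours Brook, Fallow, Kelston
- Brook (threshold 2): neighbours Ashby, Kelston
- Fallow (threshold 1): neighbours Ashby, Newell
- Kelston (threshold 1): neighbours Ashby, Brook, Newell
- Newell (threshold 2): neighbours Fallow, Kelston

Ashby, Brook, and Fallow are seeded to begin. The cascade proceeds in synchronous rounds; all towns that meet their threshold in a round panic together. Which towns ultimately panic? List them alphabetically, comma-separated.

Ashby, Brook, Fallow, Kelston, Newell

Round 1 — Ashby, Brook, Fallow panic (initial).
Round 2 — checking thresholds:
  Kelston: 2 of 3 neighbours ≥ 1, panics.
  Newell: 1 of 2 neighbours < 2, below threshold.
Round 3 — checking thresholds:
  Newell: 2 of 2 neighbours ≥ 2, panics.
Round 4 — no new panics; cascade stops.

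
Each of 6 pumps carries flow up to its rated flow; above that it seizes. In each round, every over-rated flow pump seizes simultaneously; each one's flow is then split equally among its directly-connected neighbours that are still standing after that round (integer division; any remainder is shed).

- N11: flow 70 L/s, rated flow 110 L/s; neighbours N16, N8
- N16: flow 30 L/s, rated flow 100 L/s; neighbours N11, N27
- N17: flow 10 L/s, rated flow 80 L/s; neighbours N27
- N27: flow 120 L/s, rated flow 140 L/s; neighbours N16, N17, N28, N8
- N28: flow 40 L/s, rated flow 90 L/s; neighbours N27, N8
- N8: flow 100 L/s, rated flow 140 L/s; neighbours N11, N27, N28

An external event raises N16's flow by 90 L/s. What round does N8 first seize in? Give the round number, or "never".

3

Round 1 — N16 at 120 > 100. N16 seizes.
  N16 sheds 120 L/s to N11, N27: 60 each.
    N11: 70+60 = 130 > 110
    N27: 120+60 = 180 > 140
Round 2 — N11, N27 seize.
  N11 sheds 130 L/s to N8: 130 each.
    N8: 100+130 = 230 > 140
  N27 sheds 180 L/s to N17, N28, N8: 60 each.
    N17: 10+60 = 70 ≤ 80
    N28: 40+60 = 100 > 90
    N8: 230+60 = 290 > 140
Round 3 — N28, N8 seize.
  N28 sheds 100 L/s: no online neighbours, lost.
  N8 sheds 290 L/s: no online neighbours, lost.
No further seizures.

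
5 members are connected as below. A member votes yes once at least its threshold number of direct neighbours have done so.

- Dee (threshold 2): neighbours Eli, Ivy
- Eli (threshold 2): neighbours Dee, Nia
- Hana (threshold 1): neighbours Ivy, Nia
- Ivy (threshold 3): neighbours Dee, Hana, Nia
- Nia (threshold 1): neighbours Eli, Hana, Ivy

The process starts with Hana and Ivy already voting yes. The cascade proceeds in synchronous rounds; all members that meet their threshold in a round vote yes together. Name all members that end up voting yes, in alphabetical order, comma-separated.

Round 1 — Hana, Ivy vote yes (initial).
Round 2 — checking thresholds:
  Dee: 1 of 2 neighbours < 2, not yet.
  Nia: 2 of 3 neighbours ≥ 1, votes yes.
Round 3 — no new yes votes; cascade stops.

Hana, Ivy, Nia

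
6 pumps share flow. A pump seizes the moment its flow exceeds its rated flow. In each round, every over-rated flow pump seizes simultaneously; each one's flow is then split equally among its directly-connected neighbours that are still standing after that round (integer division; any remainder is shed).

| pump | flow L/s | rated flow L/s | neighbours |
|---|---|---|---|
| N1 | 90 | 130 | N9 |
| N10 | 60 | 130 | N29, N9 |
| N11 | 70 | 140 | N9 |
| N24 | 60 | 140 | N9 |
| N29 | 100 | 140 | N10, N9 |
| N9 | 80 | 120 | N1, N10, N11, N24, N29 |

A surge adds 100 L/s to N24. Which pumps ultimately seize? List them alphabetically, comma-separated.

N1, N10, N24, N29, N9

Round 1 — N24 at 160 > 140. N24 seizes.
  N24 sheds 160 L/s to N9: 160 each.
    N9: 80+160 = 240 > 120
Round 2 — N9 seizes.
  N9 sheds 240 L/s to N1, N10, N11, N29: 60 each.
    N1: 90+60 = 150 > 130
    N10: 60+60 = 120 ≤ 130
    N11: 70+60 = 130 ≤ 140
    N29: 100+60 = 160 > 140
Round 3 — N1, N29 seize.
  N1 sheds 150 L/s: no online neighbours, lost.
  N29 sheds 160 L/s to N10: 160 each.
    N10: 120+160 = 280 > 130
Round 4 — N10 seizes.
  N10 sheds 280 L/s: no online neighbours, lost.
No further seizures.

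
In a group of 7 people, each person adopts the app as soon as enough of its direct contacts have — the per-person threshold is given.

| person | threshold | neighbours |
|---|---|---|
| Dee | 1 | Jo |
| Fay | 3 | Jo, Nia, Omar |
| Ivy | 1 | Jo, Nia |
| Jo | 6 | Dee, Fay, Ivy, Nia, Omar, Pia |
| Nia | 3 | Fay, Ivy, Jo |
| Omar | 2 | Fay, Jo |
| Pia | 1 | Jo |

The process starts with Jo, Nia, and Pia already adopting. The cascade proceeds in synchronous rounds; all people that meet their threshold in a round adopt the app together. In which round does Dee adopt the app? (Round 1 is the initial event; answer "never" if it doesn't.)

Round 1 — Jo, Nia, Pia adopt the app (initial).
Round 2 — checking thresholds:
  Dee: 1 of 1 neighbours ≥ 1, adopts the app.
  Fay: 2 of 3 neighbours < 3, not yet.
  Ivy: 2 of 2 neighbours ≥ 1, adopts the app.
  Omar: 1 of 2 neighbours < 2, not yet.
Round 3 — no new adoptions; cascade stops.

2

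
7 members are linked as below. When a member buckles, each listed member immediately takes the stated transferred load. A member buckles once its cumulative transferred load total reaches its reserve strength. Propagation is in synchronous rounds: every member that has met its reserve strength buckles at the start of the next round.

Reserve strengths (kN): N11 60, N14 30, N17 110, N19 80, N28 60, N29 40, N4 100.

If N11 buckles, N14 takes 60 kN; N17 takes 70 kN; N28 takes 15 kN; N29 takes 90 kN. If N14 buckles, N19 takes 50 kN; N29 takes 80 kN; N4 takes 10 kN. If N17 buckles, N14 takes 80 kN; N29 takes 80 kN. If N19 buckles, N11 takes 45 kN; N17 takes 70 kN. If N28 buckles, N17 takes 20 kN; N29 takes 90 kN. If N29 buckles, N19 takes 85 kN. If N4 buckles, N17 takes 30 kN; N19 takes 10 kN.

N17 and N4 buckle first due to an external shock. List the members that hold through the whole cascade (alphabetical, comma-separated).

N11, N28

Round 1 — N17, N4 buckle (initial).
  N14: +80 → 80 ≥ 30
  N19: +10 → 10 < 80
  N29: +80 → 80 ≥ 40
Round 2 — N14, N29 buckle.
  N19: +50+85 → 145 ≥ 80
Round 3 — N19 buckles.
  N11: +45 → 45 < 60
No further bucklings.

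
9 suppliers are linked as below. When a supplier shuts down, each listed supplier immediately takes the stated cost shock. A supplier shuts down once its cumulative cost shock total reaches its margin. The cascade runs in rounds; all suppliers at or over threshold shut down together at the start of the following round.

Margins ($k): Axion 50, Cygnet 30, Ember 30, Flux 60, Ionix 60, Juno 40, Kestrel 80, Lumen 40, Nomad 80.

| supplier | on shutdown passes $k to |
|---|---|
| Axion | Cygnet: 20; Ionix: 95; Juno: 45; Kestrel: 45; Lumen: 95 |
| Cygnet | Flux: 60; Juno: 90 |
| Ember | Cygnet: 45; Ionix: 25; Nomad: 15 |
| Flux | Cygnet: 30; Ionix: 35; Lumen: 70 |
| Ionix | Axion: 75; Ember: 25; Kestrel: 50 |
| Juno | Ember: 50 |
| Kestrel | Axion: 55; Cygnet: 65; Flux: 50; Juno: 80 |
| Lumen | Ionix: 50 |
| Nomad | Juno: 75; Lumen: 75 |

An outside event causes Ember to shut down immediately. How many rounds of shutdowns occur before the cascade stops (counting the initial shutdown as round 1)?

6

Round 1 — Ember shuts down (initial).
  Cygnet: +45 → 45 ≥ 30
  Ionix: +25 → 25 < 60
  Nomad: +15 → 15 < 80
Round 2 — Cygnet shuts down.
  Flux: +60 → 60 ≥ 60
  Juno: +90 → 90 ≥ 40
Round 3 — Flux, Juno shut down.
  Ionix: +35 → 60 ≥ 60
  Lumen: +70 → 70 ≥ 40
Round 4 — Ionix, Lumen shut down.
  Axion: +75 → 75 ≥ 50
  Kestrel: +50 → 50 < 80
Round 5 — Axion shuts down.
  Kestrel: +45 → 95 ≥ 80
Round 6 — Kestrel shuts down.
No further shutdowns.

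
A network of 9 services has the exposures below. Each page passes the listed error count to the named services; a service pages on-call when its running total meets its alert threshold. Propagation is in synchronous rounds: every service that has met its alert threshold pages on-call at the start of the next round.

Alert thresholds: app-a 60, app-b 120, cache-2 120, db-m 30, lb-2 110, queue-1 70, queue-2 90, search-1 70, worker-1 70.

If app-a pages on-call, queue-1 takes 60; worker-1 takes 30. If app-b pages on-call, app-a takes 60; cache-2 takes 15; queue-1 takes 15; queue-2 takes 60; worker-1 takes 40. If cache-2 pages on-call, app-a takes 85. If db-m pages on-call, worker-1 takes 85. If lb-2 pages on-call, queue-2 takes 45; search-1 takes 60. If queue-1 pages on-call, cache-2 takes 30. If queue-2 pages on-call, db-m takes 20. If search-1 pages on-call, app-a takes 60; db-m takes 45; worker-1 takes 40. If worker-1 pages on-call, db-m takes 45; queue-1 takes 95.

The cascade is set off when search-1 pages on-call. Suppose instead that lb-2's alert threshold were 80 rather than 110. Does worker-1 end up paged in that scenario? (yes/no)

With lb-2's alert threshold at 80:
Round 1 — search-1 pages on-call (initial).
  app-a: +60 → 60 ≥ 60
  db-m: +45 → 45 ≥ 30
  worker-1: +40 → 40 < 70
Round 2 — app-a, db-m page on-call.
  queue-1: +60 → 60 < 70
  worker-1: +30+85 → 155 ≥ 70
Round 3 — worker-1 pages on-call.
  queue-1: +95 → 155 ≥ 70
Round 4 — queue-1 pages on-call.
  cache-2: +30 → 30 < 120
No further pages.

yes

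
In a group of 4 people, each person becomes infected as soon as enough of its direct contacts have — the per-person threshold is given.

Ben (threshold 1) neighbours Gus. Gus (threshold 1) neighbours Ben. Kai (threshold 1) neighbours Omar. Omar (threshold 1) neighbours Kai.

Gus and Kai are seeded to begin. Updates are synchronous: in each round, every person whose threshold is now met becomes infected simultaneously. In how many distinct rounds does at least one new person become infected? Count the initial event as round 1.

Round 1 — Gus, Kai become infected (initial).
Round 2 — checking thresholds:
  Ben: 1 of 1 neighbours ≥ 1, becomes infected.
  Omar: 1 of 1 neighbours ≥ 1, becomes infected.
Round 3 — no new infections; cascade stops.

2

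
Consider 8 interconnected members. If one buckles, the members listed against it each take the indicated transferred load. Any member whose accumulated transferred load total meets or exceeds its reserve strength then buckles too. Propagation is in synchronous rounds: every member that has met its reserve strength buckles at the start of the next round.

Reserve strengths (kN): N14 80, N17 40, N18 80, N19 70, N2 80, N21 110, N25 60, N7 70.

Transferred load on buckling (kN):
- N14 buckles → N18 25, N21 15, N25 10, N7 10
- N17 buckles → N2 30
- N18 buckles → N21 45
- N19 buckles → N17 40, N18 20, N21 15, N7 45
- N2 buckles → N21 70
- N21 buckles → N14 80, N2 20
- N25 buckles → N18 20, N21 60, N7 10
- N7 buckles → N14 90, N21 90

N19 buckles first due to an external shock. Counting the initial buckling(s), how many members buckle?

Round 1 — N19 buckles (initial).
  N17: +40 → 40 ≥ 40
  N18: +20 → 20 < 80
  N21: +15 → 15 < 110
  N7: +45 → 45 < 70
Round 2 — N17 buckles.
  N2: +30 → 30 < 80
No further bucklings.

2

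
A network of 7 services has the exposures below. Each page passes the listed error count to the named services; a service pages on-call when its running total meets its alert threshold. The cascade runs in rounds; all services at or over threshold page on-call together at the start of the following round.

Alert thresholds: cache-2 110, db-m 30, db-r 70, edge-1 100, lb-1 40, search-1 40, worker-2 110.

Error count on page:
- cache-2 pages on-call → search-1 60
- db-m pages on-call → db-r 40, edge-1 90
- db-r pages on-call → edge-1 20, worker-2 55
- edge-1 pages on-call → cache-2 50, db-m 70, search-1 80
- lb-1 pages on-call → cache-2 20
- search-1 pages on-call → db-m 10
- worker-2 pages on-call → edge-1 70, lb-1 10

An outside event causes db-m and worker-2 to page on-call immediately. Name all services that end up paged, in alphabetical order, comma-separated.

db-m, edge-1, search-1, worker-2

Round 1 — db-m, worker-2 page on-call (initial).
  db-r: +40 → 40 < 70
  edge-1: +90+70 → 160 ≥ 100
  lb-1: +10 → 10 < 40
Round 2 — edge-1 pages on-call.
  cache-2: +50 → 50 < 110
  search-1: +80 → 80 ≥ 40
Round 3 — search-1 pages on-call.
No further pages.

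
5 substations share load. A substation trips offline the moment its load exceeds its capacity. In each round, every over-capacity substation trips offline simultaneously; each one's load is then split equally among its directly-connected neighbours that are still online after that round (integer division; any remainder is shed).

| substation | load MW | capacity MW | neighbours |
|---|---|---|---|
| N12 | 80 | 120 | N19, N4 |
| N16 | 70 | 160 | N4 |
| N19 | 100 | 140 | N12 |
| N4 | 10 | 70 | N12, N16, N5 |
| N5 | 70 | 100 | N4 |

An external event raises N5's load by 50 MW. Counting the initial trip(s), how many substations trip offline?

4

Round 1 — N5 at 120 > 100. N5 trips offline.
  N5 sheds 120 MW to N4: 120 each.
    N4: 10+120 = 130 > 70
Round 2 — N4 trips offline.
  N4 sheds 130 MW to N12, N16: 65 each.
    N12: 80+65 = 145 > 120
    N16: 70+65 = 135 ≤ 160
Round 3 — N12 trips offline.
  N12 sheds 145 MW to N19: 145 each.
    N19: 100+145 = 245 > 140
Round 4 — N19 trips offline.
  N19 sheds 245 MW: no online neighbours, lost.
No further trips.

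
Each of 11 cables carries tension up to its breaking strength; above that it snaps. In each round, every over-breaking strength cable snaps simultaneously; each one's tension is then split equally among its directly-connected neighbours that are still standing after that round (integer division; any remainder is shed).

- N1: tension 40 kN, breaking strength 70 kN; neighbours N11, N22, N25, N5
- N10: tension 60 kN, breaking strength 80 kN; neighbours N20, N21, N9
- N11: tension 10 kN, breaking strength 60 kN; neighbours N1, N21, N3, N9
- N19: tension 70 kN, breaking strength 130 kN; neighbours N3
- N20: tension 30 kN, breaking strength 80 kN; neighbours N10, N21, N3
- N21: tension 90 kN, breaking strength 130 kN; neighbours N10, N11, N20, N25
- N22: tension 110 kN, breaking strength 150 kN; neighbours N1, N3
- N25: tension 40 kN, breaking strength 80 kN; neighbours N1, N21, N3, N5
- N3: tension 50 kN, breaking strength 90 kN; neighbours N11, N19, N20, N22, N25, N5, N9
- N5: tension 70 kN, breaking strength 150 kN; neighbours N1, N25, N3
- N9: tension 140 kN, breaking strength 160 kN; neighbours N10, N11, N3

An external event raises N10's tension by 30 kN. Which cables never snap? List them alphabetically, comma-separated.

N19

Round 1 — N10 at 90 > 80. N10 snaps.
  N10 sheds 90 kN to N20, N21, N9: 30 each.
    N20: 30+30 = 60 ≤ 80
    N21: 90+30 = 120 ≤ 130
    N9: 140+30 = 170 > 160
Round 2 — N9 snaps.
  N9 sheds 170 kN to N11, N3: 85 each.
    N11: 10+85 = 95 > 60
    N3: 50+85 = 135 > 90
Round 3 — N11, N3 snap.
  N11 sheds 95 kN to N1, N21: 47 each (1 lost).
    N1: 40+47 = 87 > 70
    N21: 120+47 = 167 > 130
  N3 sheds 135 kN to N19, N20, N22, N25, N5: 27 each.
    N19: 70+27 = 97 ≤ 130
    N20: 60+27 = 87 > 80
    N22: 110+27 = 137 ≤ 150
    N25: 40+27 = 67 ≤ 80
    N5: 70+27 = 97 ≤ 150
Round 4 — N1, N20, N21 snap.
  N1 sheds 87 kN to N22, N25, N5: 29 each.
    N22: 137+29 = 166 > 150
    N25: 67+29 = 96 > 80
    N5: 97+29 = 126 ≤ 150
  N20 sheds 87 kN: no online neighbours, lost.
  N21 sheds 167 kN to N25: 167 each.
    N25: 96+167 = 263 > 80
Round 5 — N22, N25 snap.
  N22 sheds 166 kN: no online neighbours, lost.
  N25 sheds 263 kN to N5: 263 each.
    N5: 126+263 = 389 > 150
Round 6 — N5 snaps.
  N5 sheds 389 kN: no online neighbours, lost.
No further breaks.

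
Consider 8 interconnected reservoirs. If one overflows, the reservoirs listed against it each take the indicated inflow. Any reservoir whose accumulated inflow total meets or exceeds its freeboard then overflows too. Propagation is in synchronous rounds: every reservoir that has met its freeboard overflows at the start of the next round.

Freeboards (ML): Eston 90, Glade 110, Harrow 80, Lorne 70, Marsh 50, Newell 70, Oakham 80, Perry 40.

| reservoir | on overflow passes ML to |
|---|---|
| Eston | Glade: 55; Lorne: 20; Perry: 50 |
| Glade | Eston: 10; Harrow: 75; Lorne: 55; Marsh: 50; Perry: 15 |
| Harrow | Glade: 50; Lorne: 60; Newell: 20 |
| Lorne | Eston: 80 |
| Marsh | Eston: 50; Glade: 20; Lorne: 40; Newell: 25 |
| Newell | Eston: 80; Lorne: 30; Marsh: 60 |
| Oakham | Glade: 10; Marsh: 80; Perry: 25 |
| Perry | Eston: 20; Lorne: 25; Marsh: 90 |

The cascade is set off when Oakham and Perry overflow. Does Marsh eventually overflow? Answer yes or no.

Round 1 — Oakham, Perry overflow (initial).
  Eston: +20 → 20 < 90
  Glade: +10 → 10 < 110
  Lorne: +25 → 25 < 70
  Marsh: +80+90 → 170 ≥ 50
Round 2 — Marsh overflows.
  Eston: +50 → 70 < 90
  Glade: +20 → 30 < 110
  Lorne: +40 → 65 < 70
  Newell: +25 → 25 < 70
No further overflows.

yes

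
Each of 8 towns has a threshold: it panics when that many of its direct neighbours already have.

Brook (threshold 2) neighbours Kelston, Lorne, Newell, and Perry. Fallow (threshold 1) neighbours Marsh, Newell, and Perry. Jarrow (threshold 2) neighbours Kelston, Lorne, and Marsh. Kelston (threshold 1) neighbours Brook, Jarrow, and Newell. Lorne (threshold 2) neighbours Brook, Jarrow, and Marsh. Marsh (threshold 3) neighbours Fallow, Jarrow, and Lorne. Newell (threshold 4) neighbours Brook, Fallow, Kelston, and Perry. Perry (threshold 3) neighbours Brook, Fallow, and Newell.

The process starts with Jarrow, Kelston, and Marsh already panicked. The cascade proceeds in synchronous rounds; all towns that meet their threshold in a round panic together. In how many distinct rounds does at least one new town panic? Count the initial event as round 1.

3

Round 1 — Jarrow, Kelston, Marsh panic (initial).
Round 2 — checking thresholds:
  Brook: 1 of 4 neighbours < 2, below threshold.
  Fallow: 1 of 3 neighbours ≥ 1, panics.
  Lorne: 2 of 3 neighbours ≥ 2, panics.
  Newell: 1 of 4 neighbours < 4, below threshold.
Round 3 — checking thresholds:
  Brook: 2 of 4 neighbours ≥ 2, panics.
  Newell: 2 of 4 neighbours < 4, below threshold.
  Perry: 1 of 3 neighbours < 3, below threshold.
Round 4 — no new panics; cascade stops.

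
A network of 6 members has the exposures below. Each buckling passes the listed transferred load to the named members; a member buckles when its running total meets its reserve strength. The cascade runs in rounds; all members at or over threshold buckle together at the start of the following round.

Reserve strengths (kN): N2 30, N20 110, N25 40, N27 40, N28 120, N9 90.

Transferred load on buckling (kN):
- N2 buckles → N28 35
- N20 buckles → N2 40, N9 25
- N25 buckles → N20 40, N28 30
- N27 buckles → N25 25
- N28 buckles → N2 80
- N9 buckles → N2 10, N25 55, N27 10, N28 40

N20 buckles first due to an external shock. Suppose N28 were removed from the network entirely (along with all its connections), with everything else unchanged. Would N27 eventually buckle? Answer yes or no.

no

With N28 removed:
Round 1 — N20 buckles (initial).
  N2: +40 → 40 ≥ 30
  N9: +25 → 25 < 90
Round 2 — N2 buckles.
No further bucklings.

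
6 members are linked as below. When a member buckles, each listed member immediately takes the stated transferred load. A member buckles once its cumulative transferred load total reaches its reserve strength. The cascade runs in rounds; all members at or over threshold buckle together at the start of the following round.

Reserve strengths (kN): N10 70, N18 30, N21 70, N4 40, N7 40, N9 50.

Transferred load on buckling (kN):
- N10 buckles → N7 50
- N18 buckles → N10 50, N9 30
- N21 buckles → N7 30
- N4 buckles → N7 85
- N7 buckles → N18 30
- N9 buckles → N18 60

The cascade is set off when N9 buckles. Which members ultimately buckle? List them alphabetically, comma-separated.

Round 1 — N9 buckles (initial).
  N18: +60 → 60 ≥ 30
Round 2 — N18 buckles.
  N10: +50 → 50 < 70
No further bucklings.

N18, N9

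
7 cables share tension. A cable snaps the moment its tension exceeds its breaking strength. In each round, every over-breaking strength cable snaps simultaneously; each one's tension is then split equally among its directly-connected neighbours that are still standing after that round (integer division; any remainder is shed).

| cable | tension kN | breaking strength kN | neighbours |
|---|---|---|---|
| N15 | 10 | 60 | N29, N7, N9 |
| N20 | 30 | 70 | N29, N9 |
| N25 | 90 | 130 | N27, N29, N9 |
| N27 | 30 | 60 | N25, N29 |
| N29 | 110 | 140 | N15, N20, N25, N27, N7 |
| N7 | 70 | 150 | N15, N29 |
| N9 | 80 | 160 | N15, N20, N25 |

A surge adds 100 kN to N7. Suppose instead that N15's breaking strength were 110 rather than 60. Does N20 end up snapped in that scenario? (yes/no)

With N15's breaking strength at 110:
Round 1 — N7 at 170 > 150. N7 snaps.
  N7 sheds 170 kN to N15, N29: 85 each.
    N15: 10+85 = 95 ≤ 110
    N29: 110+85 = 195 > 140
Round 2 — N29 snaps.
  N29 sheds 195 kN to N15, N20, N25, N27: 48 each (3 lost).
    N15: 95+48 = 143 > 110
    N20: 30+48 = 78 > 70
    N25: 90+48 = 138 > 130
    N27: 30+48 = 78 > 60
Round 3 — N15, N20, N25, N27 snap.
  N15 sheds 143 kN to N9: 143 each.
    N9: 80+143 = 223 > 160
  N20 sheds 78 kN to N9: 78 each.
    N9: 223+78 = 301 > 160
  N25 sheds 138 kN to N9: 138 each.
    N9: 301+138 = 439 > 160
  N27 sheds 78 kN: no online neighbours, lost.
Round 4 — N9 snaps.
  N9 sheds 439 kN: no online neighbours, lost.
No further breaks.

yes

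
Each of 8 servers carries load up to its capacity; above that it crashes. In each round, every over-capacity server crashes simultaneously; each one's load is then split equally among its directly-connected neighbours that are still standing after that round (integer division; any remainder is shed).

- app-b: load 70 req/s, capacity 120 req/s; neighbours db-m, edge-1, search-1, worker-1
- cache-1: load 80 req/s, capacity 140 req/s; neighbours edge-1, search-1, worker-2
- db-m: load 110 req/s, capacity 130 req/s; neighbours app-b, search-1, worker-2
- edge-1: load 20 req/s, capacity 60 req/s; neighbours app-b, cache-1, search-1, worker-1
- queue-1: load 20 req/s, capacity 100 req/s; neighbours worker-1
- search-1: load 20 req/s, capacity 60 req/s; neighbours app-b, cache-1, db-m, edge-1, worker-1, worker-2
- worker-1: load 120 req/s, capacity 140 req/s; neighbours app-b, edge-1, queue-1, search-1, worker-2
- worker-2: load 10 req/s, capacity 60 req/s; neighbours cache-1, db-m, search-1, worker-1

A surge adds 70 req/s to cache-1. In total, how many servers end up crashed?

8

Round 1 — cache-1 at 150 > 140. cache-1 crashes.
  cache-1 sheds 150 req/s to edge-1, search-1, worker-2: 50 each.
    edge-1: 20+50 = 70 > 60
    search-1: 20+50 = 70 > 60
    worker-2: 10+50 = 60 ≤ 60
Round 2 — edge-1, search-1 crash.
  edge-1 sheds 70 req/s to app-b, worker-1: 35 each.
    app-b: 70+35 = 105 ≤ 120
    worker-1: 120+35 = 155 > 140
  search-1 sheds 70 req/s to app-b, db-m, worker-1, worker-2: 17 each (2 lost).
    app-b: 105+17 = 122 > 120
    db-m: 110+17 = 127 ≤ 130
    worker-1: 155+17 = 172 > 140
    worker-2: 60+17 = 77 > 60
Round 3 — app-b, worker-1, worker-2 crash.
  app-b sheds 122 req/s to db-m: 122 each.
    db-m: 127+122 = 249 > 130
  worker-1 sheds 172 req/s to queue-1: 172 each.
    queue-1: 20+172 = 192 > 100
  worker-2 sheds 77 req/s to db-m: 77 each.
    db-m: 249+77 = 326 > 130
Round 4 — db-m, queue-1 crash.
  db-m sheds 326 req/s: no online neighbours, lost.
  queue-1 sheds 192 req/s: no online neighbours, lost.
No further crashes.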